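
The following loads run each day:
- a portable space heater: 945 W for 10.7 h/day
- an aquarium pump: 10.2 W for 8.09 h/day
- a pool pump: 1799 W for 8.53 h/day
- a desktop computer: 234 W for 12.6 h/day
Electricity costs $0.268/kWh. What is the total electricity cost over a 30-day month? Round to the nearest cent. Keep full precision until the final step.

$229.04

portable space heater: 945 W × 10.7 h × 30 d = 303,345 Wh = 303.3 kWh
aquarium pump: 10.2 W × 8.09 h × 30 d = 2,476 Wh = 2.476 kWh
pool pump: 1799 W × 8.53 h × 30 d = 460,364 Wh = 460.4 kWh
desktop computer: 234 W × 12.6 h × 30 d = 88,452 Wh = 88.45 kWh
Total energy = 303.3 + 2.476 + 460.4 + 88.45 = 854.6 kWh
Cost = 854.6 kWh × $0.268 = $229.04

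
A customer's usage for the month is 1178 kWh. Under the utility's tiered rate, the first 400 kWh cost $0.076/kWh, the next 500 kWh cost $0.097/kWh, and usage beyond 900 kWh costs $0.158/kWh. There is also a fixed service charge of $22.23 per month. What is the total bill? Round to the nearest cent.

$145.05

First 400 kWh × $0.076 = $30.40
Next 500 kWh × $0.097 = $48.50
Remaining 278 kWh × $0.158 = $43.92
Energy charge = $122.82; + service $22.23 = $145.05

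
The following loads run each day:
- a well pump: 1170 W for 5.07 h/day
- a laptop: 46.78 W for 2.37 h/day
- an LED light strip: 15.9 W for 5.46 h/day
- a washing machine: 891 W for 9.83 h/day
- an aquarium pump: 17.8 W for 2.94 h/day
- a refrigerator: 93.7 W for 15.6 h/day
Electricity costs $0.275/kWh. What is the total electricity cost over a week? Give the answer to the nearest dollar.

$32

well pump: 1170 W × 5.07 h × 7 d = 41,523 Wh = 41.52 kWh
laptop: 46.78 W × 2.37 h × 7 d = 776 Wh = 0.7761 kWh
LED light strip: 15.9 W × 5.46 h × 7 d = 608 Wh = 0.6077 kWh
washing machine: 891 W × 9.83 h × 7 d = 61,310 Wh = 61.31 kWh
aquarium pump: 17.8 W × 2.94 h × 7 d = 366 Wh = 0.3663 kWh
refrigerator: 93.7 W × 15.6 h × 7 d = 10,232 Wh = 10.23 kWh
Total energy = 41.52 + 0.7761 + 0.6077 + 61.31 + 0.3663 + 10.23 = 114.8 kWh
Cost = 114.8 kWh × $0.275 = $31.57 ≈ $32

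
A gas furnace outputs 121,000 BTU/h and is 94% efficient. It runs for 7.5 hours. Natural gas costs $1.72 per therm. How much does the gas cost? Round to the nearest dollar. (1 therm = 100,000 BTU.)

$17

Heat delivered = 121,000 BTU/h × 7.5 h = 907,500 BTU
Gas input = 907,500 / 0.940 = 965,426 BTU
= 965,426 / 100,000 = 9.654 therm
Cost = 9.654 × $1.72/therm = $16.61 ≈ $17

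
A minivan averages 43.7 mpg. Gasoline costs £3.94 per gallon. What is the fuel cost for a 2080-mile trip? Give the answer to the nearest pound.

Fuel = 2080 mi / 43.7 mpg = 47.6 gal
Cost = 47.6 gal × £3.94/gal = £187.53 ≈ £188

£188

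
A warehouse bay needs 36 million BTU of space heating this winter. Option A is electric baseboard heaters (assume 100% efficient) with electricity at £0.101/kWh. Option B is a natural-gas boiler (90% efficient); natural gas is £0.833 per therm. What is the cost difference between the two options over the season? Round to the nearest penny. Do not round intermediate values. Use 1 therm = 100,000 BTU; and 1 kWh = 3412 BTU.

Heat load = 36 × 10⁶ BTU = 36,000,000 BTU
Gas: input = 36,000,000 / 0.90 = 40,000,000 BTU = 400 therm → 400 × £0.833 = £333.20
Electric: 36,000,000 BTU / 3412 = 10,550 kWh → × £0.101 = £1,065.65
Difference = |£333.20 − £1,065.65| = £732.45

£732.45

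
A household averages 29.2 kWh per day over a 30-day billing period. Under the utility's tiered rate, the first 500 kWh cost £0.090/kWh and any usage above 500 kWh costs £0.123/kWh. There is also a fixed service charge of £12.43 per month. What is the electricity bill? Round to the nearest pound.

£104

Usage = 29.2 kWh/day × 30 days = 876 kWh
First 500 kWh × £0.090 = £45.00
Remaining 376 kWh × £0.123 = £46.25
Energy charge = £91.25; + service £12.43 = £103.68 ≈ £104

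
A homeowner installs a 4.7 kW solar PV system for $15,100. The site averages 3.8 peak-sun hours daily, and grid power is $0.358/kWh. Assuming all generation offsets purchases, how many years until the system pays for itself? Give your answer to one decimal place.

Daily generation = 4.7 kW × 3.8 h = 17.86 kWh
Annual generation = 17.86 × 365 = 6518.9 kWh
Annual savings = 6518.9 × $0.358 = $2,333.77
Payback = $15,100 / $2,333.77 = 6.47 years

6.5 years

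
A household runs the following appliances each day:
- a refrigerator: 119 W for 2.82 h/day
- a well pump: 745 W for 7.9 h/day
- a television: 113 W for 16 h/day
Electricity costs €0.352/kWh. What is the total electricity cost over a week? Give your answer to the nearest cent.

refrigerator: 119 W × 2.82 h × 7 d = 2,349 Wh = 2.349 kWh
well pump: 745 W × 7.9 h × 7 d = 41,198 Wh = 41.2 kWh
television: 113 W × 16 h × 7 d = 12,656 Wh = 12.66 kWh
Total energy = 2.349 + 41.2 + 12.66 = 56.2 kWh
Cost = 56.2 kWh × €0.352 = €19.78

€19.78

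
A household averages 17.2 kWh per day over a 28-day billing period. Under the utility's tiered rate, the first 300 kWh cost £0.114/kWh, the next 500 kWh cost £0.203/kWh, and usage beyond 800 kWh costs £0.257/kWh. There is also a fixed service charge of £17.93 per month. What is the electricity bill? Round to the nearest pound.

Usage = 17.2 kWh/day × 28 days = 481.6 kWh
First 300 kWh × £0.114 = £34.20
Next 181.6 kWh × £0.203 = £36.86
Remaining tier: 0 kWh (not reached)
Energy charge = £71.06; + service £17.93 = £88.99 ≈ £89

£89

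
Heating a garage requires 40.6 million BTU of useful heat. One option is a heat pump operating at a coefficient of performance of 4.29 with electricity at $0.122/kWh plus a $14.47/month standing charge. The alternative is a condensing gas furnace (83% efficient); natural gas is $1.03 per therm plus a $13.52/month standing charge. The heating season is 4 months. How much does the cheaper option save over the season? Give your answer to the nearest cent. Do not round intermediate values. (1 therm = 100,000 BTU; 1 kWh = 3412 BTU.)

Heat load = 40.6 × 10⁶ BTU = 40,600,000 BTU
Gas: input = 40,600,000 / 0.830 = 48,915,663 BTU = 489.2 therm → 489.2 × $1.03 = $503.83; + 4 × $13.52 standing = $557.91
Heat pump: 40,600,000 BTU / 3412 = 11,900 kWh heat; / 4.29 = 2,774 kWh in → × $0.122 = $338.39; + 4 × $14.47 standing = $396.27
Difference = |$557.91 − $396.27| = $161.64

$161.64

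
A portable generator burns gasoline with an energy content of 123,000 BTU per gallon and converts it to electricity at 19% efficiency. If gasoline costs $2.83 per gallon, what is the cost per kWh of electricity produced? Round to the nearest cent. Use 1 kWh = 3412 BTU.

$0.41

Electrical output per gallon = 123,000 BTU × 0.19 / 3412 BTU/kWh = 6.849 kWh
Cost per kWh = $2.83 / 6.849 kWh = $0.413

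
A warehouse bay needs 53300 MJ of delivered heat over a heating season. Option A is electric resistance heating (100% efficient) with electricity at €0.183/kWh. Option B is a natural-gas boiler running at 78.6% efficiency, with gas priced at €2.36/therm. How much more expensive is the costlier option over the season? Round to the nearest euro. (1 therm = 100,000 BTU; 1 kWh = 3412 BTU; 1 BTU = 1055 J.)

Heat load = 53300 MJ = 53,300,000,000 J / 1055 = 50,521,327 BTU
Gas: input = 50,521,327 / 0.786 = 64,276,497 BTU = 642.8 therm → 642.8 × €2.36 = €1,516.93
Electric: 50,521,327 BTU / 3412 = 14,810 kWh → × €0.183 = €2,709.67
Difference = |€1,516.93 − €2,709.67| = €1,192.75 ≈ €1193

€1193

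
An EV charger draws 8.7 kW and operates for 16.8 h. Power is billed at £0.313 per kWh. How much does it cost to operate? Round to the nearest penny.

Energy = 8700 W × 16.8 h = 146,160 Wh = 146.2 kWh
Cost = 146.2 kWh × £0.313/kWh = £45.75

£45.75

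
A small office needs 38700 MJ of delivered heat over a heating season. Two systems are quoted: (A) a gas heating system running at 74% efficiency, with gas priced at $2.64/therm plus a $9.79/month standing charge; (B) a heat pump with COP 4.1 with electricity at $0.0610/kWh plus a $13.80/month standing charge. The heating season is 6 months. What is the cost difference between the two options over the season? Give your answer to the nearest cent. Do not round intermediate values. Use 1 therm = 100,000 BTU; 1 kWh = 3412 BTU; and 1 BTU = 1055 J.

$1124.66

Heat load = 38700 MJ = 38,700,000,000 J / 1055 = 36,682,464 BTU
Gas: input = 36,682,464 / 0.740 = 49,570,898 BTU = 495.7 therm → 495.7 × $2.64 = $1,308.67; + 6 × $9.79 standing = $1,367.41
Heat pump: 36,682,464 BTU / 3412 = 10,750 kWh heat; / 4.1 = 2,622 kWh in → × $0.0610 = $159.95; + 6 × $13.80 standing = $242.75
Difference = |$1,367.41 − $242.75| = $1,124.66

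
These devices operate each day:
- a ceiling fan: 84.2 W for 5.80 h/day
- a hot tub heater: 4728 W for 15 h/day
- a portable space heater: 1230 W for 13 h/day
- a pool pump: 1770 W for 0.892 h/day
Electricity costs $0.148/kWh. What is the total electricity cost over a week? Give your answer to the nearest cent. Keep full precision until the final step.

$92.18

ceiling fan: 84.2 W × 5.80 h × 7 d = 3,419 Wh = 3.419 kWh
hot tub heater: 4728 W × 15 h × 7 d = 496,440 Wh = 496.4 kWh
portable space heater: 1230 W × 13 h × 7 d = 111,930 Wh = 111.9 kWh
pool pump: 1770 W × 0.892 h × 7 d = 11,052 Wh = 11.05 kWh
Total energy = 3.419 + 496.4 + 111.9 + 11.05 = 622.8 kWh
Cost = 622.8 kWh × $0.148 = $92.18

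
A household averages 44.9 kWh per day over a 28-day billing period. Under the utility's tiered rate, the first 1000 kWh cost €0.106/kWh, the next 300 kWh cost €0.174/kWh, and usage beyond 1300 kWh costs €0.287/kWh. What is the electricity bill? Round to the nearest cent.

Usage = 44.9 kWh/day × 28 days = 1257.2 kWh
First 1000 kWh × €0.106 = €106.00
Next 257.2 kWh × €0.174 = €44.75
Remaining tier: 0 kWh (not reached)
Total = €150.75

€150.75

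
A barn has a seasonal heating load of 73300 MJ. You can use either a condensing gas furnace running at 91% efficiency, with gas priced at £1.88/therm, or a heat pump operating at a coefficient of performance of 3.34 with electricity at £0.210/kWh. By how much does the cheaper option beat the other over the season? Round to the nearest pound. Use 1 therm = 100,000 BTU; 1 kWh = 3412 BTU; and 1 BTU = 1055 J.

Heat load = 73300 MJ = 73,300,000,000 J / 1055 = 69,478,673 BTU
Gas: input = 69,478,673 / 0.910 = 76,350,190 BTU = 763.5 therm → 763.5 × £1.88 = £1,435.38
Heat pump: 69,478,673 BTU / 3412 = 20,360 kWh heat; / 3.34 = 6,097 kWh in → × £0.210 = £1,280.31
Difference = |£1,435.38 − £1,280.31| = £155.07 ≈ £155

£155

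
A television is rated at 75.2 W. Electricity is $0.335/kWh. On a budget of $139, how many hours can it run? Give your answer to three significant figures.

Energy budget = $139 / $0.335 per kWh = 414.9 kWh = 414,925 Wh
Runtime = 414,925 Wh / 75.2 W = 5,518 h

5520 h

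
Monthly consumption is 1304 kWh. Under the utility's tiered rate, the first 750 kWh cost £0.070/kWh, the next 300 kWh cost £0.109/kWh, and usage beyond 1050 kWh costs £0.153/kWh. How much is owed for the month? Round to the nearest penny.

£124.06

First 750 kWh × £0.070 = £52.50
Next 300 kWh × £0.109 = £32.70
Remaining 254 kWh × £0.153 = £38.86
Total = £124.06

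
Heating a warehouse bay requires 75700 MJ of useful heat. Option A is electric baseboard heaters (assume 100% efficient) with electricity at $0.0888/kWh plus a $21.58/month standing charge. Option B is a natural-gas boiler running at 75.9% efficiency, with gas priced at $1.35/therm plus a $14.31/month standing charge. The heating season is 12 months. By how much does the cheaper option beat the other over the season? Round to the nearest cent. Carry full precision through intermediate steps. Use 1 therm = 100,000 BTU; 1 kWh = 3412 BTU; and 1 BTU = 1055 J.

Heat load = 75700 MJ = 75,700,000,000 J / 1055 = 71,753,555 BTU
Gas: input = 71,753,555 / 0.759 = 94,536,962 BTU = 945.4 therm → 945.4 × $1.35 = $1,276.25; + 12 × $14.31 standing = $1,447.97
Electric: 71,753,555 BTU / 3412 = 21,030 kWh → × $0.0888 = $1,867.44; + 12 × $21.58 standing = $2,126.40
Difference = |$1,447.97 − $2,126.40| = $678.43

$678.43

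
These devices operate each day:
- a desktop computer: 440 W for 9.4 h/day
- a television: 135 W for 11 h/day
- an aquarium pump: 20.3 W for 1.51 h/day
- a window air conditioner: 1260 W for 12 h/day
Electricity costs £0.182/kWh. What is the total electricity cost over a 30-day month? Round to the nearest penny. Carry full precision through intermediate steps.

desktop computer: 440 W × 9.4 h × 30 d = 124,080 Wh = 124.1 kWh
television: 135 W × 11 h × 30 d = 44,550 Wh = 44.55 kWh
aquarium pump: 20.3 W × 1.51 h × 30 d = 920 Wh = 0.9196 kWh
window air conditioner: 1260 W × 12 h × 30 d = 453,600 Wh = 453.6 kWh
Total energy = 124.1 + 44.55 + 0.9196 + 453.6 = 623.1 kWh
Cost = 623.1 kWh × £0.182 = £113.41

£113.41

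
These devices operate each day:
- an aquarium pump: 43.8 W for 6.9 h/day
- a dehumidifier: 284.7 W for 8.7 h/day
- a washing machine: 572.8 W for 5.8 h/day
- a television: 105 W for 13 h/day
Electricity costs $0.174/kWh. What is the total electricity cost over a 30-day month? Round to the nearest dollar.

aquarium pump: 43.8 W × 6.9 h × 30 d = 9,067 Wh = 9.067 kWh
dehumidifier: 284.7 W × 8.7 h × 30 d = 74,307 Wh = 74.31 kWh
washing machine: 572.8 W × 5.8 h × 30 d = 99,667 Wh = 99.67 kWh
television: 105 W × 13 h × 30 d = 40,950 Wh = 40.95 kWh
Total energy = 9.067 + 74.31 + 99.67 + 40.95 = 224 kWh
Cost = 224 kWh × $0.174 = $38.97 ≈ $39

$39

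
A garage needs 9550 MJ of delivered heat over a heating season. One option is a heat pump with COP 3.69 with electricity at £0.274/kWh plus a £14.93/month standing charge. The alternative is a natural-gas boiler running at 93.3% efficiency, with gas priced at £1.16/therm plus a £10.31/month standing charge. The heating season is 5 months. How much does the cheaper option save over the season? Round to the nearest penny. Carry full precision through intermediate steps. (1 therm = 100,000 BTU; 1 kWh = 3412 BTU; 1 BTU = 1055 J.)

£107.55

Heat load = 9550 MJ = 9,550,000,000 J / 1055 = 9,052,133 BTU
Gas: input = 9,052,133 / 0.933 = 9,702,179 BTU = 97.02 therm → 97.02 × £1.16 = £112.55; + 5 × £10.31 standing = £164.10
Heat pump: 9,052,133 BTU / 3412 = 2,653 kWh heat; / 3.69 = 719 kWh in → × £0.274 = £197.00; + 5 × £14.93 standing = £271.65
Difference = |£164.10 − £271.65| = £107.55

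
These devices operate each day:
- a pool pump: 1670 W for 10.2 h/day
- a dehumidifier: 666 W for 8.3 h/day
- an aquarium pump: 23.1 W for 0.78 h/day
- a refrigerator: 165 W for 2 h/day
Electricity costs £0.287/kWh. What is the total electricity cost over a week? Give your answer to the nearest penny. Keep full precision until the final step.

pool pump: 1670 W × 10.2 h × 7 d = 119,238 Wh = 119.2 kWh
dehumidifier: 666 W × 8.3 h × 7 d = 38,695 Wh = 38.69 kWh
aquarium pump: 23.1 W × 0.78 h × 7 d = 126 Wh = 0.1261 kWh
refrigerator: 165 W × 2 h × 7 d = 2,310 Wh = 2.31 kWh
Total energy = 119.2 + 38.69 + 0.1261 + 2.31 = 160.4 kWh
Cost = 160.4 kWh × £0.287 = £46.03

£46.03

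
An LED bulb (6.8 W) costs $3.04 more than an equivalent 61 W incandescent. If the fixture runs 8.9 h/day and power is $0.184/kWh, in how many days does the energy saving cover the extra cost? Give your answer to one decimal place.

34.3 days

Power saved = 61 − 6.8 = 54.2 W
Daily energy saved = 54.2 W × 8.9 h = 482.4 Wh = 0.48238 kWh
Daily savings = 0.48238 × $0.184 = $0.0888
Payback = $3.04 / $0.0888 per day = 34.25 days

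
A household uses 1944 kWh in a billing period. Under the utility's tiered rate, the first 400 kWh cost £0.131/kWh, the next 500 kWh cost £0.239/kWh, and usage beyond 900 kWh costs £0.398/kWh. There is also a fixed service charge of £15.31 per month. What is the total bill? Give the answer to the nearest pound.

First 400 kWh × £0.131 = £52.40
Next 500 kWh × £0.239 = £119.50
Remaining 1044 kWh × £0.398 = £415.51
Energy charge = £587.41; + service £15.31 = £602.72 ≈ £603

£603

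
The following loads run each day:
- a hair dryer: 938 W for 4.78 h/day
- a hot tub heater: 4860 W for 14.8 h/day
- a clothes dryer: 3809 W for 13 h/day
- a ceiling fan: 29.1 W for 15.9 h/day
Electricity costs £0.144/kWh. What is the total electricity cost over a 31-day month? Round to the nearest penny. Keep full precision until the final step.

hair dryer: 938 W × 4.78 h × 31 d = 138,993 Wh = 139 kWh
hot tub heater: 4860 W × 14.8 h × 31 d = 2,229,768 Wh = 2,230 kWh
clothes dryer: 3809 W × 13 h × 31 d = 1,535,027 Wh = 1,535 kWh
ceiling fan: 29.1 W × 15.9 h × 31 d = 14,343 Wh = 14.34 kWh
Total energy = 139 + 2,230 + 1,535 + 14.34 = 3,918 kWh
Cost = 3,918 kWh × £0.144 = £564.21

£564.21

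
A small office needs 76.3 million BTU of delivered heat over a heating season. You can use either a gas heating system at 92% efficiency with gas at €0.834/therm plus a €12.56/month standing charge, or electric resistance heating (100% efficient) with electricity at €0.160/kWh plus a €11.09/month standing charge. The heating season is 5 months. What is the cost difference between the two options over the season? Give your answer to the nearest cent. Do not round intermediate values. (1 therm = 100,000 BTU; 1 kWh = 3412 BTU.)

€2878.93

Heat load = 76.3 × 10⁶ BTU = 76,300,000 BTU
Gas: input = 76,300,000 / 0.92 = 82,934,783 BTU = 829.3 therm → 829.3 × €0.834 = €691.68; + 5 × €12.56 standing = €754.48
Electric: 76,300,000 BTU / 3412 = 22,360 kWh → × €0.160 = €3,577.96; + 5 × €11.09 standing = €3,633.41
Difference = |€754.48 − €3,633.41| = €2,878.93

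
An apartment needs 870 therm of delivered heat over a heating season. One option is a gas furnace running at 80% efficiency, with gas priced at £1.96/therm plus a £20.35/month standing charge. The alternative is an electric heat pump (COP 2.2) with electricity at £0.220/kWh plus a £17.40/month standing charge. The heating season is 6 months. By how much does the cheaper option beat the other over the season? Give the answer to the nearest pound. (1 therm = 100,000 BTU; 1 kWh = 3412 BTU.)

Heat load = 870 therm × 100,000 = 87,000,000 BTU
Gas: input = 87,000,000 / 0.80 = 108,750,000 BTU = 1,088 therm → 1,088 × £1.96 = £2,131.50; + 6 × £20.35 standing = £2,253.60
Heat pump: 87,000,000 BTU / 3412 = 25,500 kWh heat; / 2.2 = 11,590 kWh in → × £0.220 = £2,549.82; + 6 × £17.40 standing = £2,654.22
Difference = |£2,253.60 − £2,654.22| = £400.62 ≈ £401

£401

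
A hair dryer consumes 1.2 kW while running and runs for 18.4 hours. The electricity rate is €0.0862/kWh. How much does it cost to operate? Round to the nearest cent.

€1.90

Energy = 1200 W × 18.4 h = 22,080 Wh = 22.08 kWh
Cost = 22.08 kWh × €0.0862/kWh = €1.90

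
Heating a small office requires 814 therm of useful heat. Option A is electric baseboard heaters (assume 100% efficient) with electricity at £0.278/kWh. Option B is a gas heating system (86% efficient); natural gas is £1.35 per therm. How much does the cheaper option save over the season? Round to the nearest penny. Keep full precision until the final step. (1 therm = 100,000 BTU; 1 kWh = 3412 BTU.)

Heat load = 814 therm × 100,000 = 81,400,000 BTU
Gas: input = 81,400,000 / 0.86 = 94,651,163 BTU = 946.5 therm → 946.5 × £1.35 = £1,277.79
Electric: 81,400,000 BTU / 3412 = 23,860 kWh → × £0.278 = £6,632.24
Difference = |£1,277.79 − £6,632.24| = £5,354.45

£5354.45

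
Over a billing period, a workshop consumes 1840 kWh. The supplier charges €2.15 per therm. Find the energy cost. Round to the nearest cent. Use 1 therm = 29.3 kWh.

1840 kWh × (0.03413 therm/kWh) = 62.8 therm
Cost = 62.8 therm × €2.15/therm = €135.02

€135.02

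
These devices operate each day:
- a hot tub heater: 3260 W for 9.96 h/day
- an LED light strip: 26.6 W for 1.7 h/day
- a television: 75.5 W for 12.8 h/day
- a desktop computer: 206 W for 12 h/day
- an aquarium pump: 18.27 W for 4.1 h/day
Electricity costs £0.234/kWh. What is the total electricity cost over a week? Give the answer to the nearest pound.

hot tub heater: 3260 W × 9.96 h × 7 d = 227,287 Wh = 227.3 kWh
LED light strip: 26.6 W × 1.7 h × 7 d = 317 Wh = 0.3165 kWh
television: 75.5 W × 12.8 h × 7 d = 6,765 Wh = 6.765 kWh
desktop computer: 206 W × 12 h × 7 d = 17,304 Wh = 17.3 kWh
aquarium pump: 18.27 W × 4.1 h × 7 d = 524 Wh = 0.5243 kWh
Total energy = 227.3 + 0.3165 + 6.765 + 17.3 + 0.5243 = 252.2 kWh
Cost = 252.2 kWh × £0.234 = £59.01 ≈ £59

£59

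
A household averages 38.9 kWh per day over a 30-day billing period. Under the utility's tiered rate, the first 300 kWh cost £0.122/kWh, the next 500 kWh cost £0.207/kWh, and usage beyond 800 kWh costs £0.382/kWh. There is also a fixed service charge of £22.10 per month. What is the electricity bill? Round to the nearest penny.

Usage = 38.9 kWh/day × 30 days = 1167 kWh
First 300 kWh × £0.122 = £36.60
Next 500 kWh × £0.207 = £103.50
Remaining 367 kWh × £0.382 = £140.19
Energy charge = £280.29; + service £22.10 = £302.39

£302.39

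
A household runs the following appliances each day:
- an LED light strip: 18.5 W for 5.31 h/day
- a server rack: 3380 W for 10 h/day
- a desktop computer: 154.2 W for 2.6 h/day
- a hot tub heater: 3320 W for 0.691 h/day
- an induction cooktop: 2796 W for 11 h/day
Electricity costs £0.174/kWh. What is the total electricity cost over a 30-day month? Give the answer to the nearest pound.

LED light strip: 18.5 W × 5.31 h × 30 d = 2,947 Wh = 2.947 kWh
server rack: 3380 W × 10 h × 30 d = 1,014,000 Wh = 1,014 kWh
desktop computer: 154.2 W × 2.6 h × 30 d = 12,028 Wh = 12.03 kWh
hot tub heater: 3320 W × 0.691 h × 30 d = 68,824 Wh = 68.82 kWh
induction cooktop: 2796 W × 11 h × 30 d = 922,680 Wh = 922.7 kWh
Total energy = 2.947 + 1,014 + 12.03 + 68.82 + 922.7 = 2,020 kWh
Cost = 2,020 kWh × £0.174 = £351.56 ≈ £352

£352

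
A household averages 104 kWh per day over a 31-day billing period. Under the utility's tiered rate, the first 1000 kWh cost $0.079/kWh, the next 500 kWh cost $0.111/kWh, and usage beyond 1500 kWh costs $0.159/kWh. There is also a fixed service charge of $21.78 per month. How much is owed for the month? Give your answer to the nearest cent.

$430.40

Usage = 104 kWh/day × 31 days = 3224 kWh
First 1000 kWh × $0.079 = $79.00
Next 500 kWh × $0.111 = $55.50
Remaining 1724 kWh × $0.159 = $274.12
Energy charge = $408.62; + service $21.78 = $430.40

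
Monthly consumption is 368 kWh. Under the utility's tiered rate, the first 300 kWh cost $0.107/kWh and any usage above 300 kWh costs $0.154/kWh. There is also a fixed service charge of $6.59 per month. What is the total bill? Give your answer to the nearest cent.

First 300 kWh × $0.107 = $32.10
Remaining 68 kWh × $0.154 = $10.47
Energy charge = $42.57; + service $6.59 = $49.16

$49.16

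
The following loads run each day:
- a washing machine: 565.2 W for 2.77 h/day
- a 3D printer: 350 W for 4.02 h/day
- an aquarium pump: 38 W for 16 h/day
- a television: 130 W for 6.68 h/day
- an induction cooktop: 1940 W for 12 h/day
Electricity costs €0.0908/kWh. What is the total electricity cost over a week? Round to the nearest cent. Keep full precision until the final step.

washing machine: 565.2 W × 2.77 h × 7 d = 10,959 Wh = 10.96 kWh
3D printer: 350 W × 4.02 h × 7 d = 9,849 Wh = 9.849 kWh
aquarium pump: 38 W × 16 h × 7 d = 4,256 Wh = 4.256 kWh
television: 130 W × 6.68 h × 7 d = 6,079 Wh = 6.079 kWh
induction cooktop: 1940 W × 12 h × 7 d = 162,960 Wh = 163 kWh
Total energy = 10.96 + 9.849 + 4.256 + 6.079 + 163 = 194.1 kWh
Cost = 194.1 kWh × €0.0908 = €17.62

€17.62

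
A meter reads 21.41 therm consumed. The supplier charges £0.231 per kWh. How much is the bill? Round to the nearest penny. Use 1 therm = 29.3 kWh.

£144.91

21.41 therm × (29.3 kWh/therm) = 627.3 kWh
Cost = 627.3 kWh × £0.231/kWh = £144.91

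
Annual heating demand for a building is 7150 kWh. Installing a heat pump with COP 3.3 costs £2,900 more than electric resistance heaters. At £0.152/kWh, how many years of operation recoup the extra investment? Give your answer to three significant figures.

Resistance: 7150 kWh × £0.152 = £1,086.80/yr
Heat pump: 7150 / 3.3 = 2167 kWh in → × £0.152 = £329.33/yr
Annual savings = £757.47
Payback = £2,900 / £757.47 = 3.83 years

3.83 years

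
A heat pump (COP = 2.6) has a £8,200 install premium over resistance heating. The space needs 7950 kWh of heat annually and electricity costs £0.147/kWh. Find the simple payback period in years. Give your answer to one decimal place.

Resistance: 7950 kWh × £0.147 = £1,168.65/yr
Heat pump: 7950 / 2.6 = 3058 kWh in → × £0.147 = £449.48/yr
Annual savings = £719.17
Payback = £8,200 / £719.17 = 11.4 years

11.4 years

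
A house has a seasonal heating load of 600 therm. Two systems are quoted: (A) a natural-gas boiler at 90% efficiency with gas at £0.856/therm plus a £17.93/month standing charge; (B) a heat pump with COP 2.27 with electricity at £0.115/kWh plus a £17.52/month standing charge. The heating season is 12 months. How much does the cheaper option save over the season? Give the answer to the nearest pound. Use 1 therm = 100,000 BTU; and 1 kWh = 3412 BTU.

£315

Heat load = 600 therm × 100,000 = 60,000,000 BTU
Gas: input = 60,000,000 / 0.90 = 66,666,667 BTU = 666.7 therm → 666.7 × £0.856 = £570.67; + 12 × £17.93 standing = £785.83
Heat pump: 60,000,000 BTU / 3412 = 17,580 kWh heat; / 2.27 = 7,747 kWh in → × £0.115 = £890.87; + 12 × £17.52 standing = £1,101.11
Difference = |£785.83 − £1,101.11| = £315.28 ≈ £315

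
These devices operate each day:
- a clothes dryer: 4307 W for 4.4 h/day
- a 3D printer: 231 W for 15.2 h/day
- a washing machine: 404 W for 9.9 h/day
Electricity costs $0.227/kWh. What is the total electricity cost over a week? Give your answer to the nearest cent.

$42.05

clothes dryer: 4307 W × 4.4 h × 7 d = 132,656 Wh = 132.7 kWh
3D printer: 231 W × 15.2 h × 7 d = 24,578 Wh = 24.58 kWh
washing machine: 404 W × 9.9 h × 7 d = 27,997 Wh = 28 kWh
Total energy = 132.7 + 24.58 + 28 = 185.2 kWh
Cost = 185.2 kWh × $0.227 = $42.05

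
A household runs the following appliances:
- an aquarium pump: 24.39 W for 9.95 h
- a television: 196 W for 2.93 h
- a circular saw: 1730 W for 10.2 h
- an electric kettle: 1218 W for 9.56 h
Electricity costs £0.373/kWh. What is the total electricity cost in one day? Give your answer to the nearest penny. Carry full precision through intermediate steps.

aquarium pump: 24.39 W × 9.95 h = 243 Wh = 0.2427 kWh
television: 196 W × 2.93 h = 574 Wh = 0.5743 kWh
circular saw: 1730 W × 10.2 h = 17,646 Wh = 17.65 kWh
electric kettle: 1218 W × 9.56 h = 11,644 Wh = 11.64 kWh
Total energy = 0.2427 + 0.5743 + 17.65 + 11.64 = 30.11 kWh
Cost = 30.11 kWh × £0.373 = £11.23

£11.23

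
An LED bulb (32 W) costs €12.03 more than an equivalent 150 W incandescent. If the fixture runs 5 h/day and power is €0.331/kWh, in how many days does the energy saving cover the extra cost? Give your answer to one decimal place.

Power saved = 150 − 32 = 118 W
Daily energy saved = 118 W × 5 h = 590 Wh = 0.59 kWh
Daily savings = 0.59 × €0.331 = €0.1953
Payback = €12.03 / €0.1953 per day = 61.6 days

61.6 days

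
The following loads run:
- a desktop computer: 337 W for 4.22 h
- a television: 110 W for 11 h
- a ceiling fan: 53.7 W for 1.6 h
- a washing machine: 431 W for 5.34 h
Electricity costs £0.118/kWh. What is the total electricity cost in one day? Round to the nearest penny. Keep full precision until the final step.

desktop computer: 337 W × 4.22 h = 1,422 Wh = 1.422 kWh
television: 110 W × 11 h = 1,210 Wh = 1.21 kWh
ceiling fan: 53.7 W × 1.6 h = 86 Wh = 0.08592 kWh
washing machine: 431 W × 5.34 h = 2,302 Wh = 2.302 kWh
Total energy = 1.422 + 1.21 + 0.08592 + 2.302 = 5.02 kWh
Cost = 5.02 kWh × £0.118 = £0.59

£0.59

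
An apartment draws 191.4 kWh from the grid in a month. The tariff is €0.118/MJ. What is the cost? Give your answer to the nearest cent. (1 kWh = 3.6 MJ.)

€81.31

191.4 kWh × (3.6 MJ/kWh) = 689 MJ
Cost = 689 MJ × €0.118/MJ = €81.31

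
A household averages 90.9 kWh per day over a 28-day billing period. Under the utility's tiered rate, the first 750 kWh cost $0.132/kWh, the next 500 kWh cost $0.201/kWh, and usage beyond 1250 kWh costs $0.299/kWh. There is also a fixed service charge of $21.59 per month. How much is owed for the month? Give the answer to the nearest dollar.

Usage = 90.9 kWh/day × 28 days = 2545.2 kWh
First 750 kWh × $0.132 = $99.00
Next 500 kWh × $0.201 = $100.50
Remaining 1295.2 kWh × $0.299 = $387.26
Energy charge = $586.76; + service $21.59 = $608.35 ≈ $608

$608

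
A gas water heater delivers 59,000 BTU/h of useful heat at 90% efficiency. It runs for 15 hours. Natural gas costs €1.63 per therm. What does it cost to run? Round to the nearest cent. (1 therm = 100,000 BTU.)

€16.03

Heat delivered = 59,000 BTU/h × 15 h = 885,000 BTU
Gas input = 885,000 / 0.90 = 983,333 BTU
= 983,333 / 100,000 = 9.833 therm
Cost = 9.833 × €1.63/therm = €16.03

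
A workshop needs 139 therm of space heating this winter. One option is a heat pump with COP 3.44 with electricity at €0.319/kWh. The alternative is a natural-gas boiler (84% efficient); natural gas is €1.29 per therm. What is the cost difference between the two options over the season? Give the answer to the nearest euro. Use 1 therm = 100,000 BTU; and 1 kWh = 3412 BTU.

€164

Heat load = 139 therm × 100,000 = 13,900,000 BTU
Gas: input = 13,900,000 / 0.840 = 16,547,619 BTU = 165.5 therm → 165.5 × €1.29 = €213.46
Heat pump: 13,900,000 BTU / 3412 = 4,074 kWh heat; / 3.44 = 1,184 kWh in → × €0.319 = €377.78
Difference = |€213.46 − €377.78| = €164.31 ≈ €164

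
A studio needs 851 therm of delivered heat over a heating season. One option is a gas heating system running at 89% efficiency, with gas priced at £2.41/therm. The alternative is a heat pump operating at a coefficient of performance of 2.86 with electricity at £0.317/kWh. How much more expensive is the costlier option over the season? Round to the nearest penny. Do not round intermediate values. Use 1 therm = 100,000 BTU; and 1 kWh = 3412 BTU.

£460.09

Heat load = 851 therm × 100,000 = 85,100,000 BTU
Gas: input = 85,100,000 / 0.89 = 95,617,978 BTU = 956.2 therm → 956.2 × £2.41 = £2,304.39
Heat pump: 85,100,000 BTU / 3412 = 24,940 kWh heat; / 2.86 = 8,721 kWh in → × £0.317 = £2,764.48
Difference = |£2,304.39 − £2,764.48| = £460.09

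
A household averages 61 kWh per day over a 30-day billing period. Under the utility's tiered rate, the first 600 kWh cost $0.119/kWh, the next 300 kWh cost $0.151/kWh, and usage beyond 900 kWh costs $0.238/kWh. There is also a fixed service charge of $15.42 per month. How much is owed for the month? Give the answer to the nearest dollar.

$353

Usage = 61 kWh/day × 30 days = 1830 kWh
First 600 kWh × $0.119 = $71.40
Next 300 kWh × $0.151 = $45.30
Remaining 930 kWh × $0.238 = $221.34
Energy charge = $338.04; + service $15.42 = $353.46 ≈ $353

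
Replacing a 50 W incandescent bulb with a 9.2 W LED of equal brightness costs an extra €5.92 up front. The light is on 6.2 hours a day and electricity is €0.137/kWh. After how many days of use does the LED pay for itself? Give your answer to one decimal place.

170.8 days

Power saved = 50 − 9.2 = 40.8 W
Daily energy saved = 40.8 W × 6.2 h = 253 Wh = 0.25296 kWh
Daily savings = 0.25296 × €0.137 = €0.0347
Payback = €5.92 / €0.0347 per day = 170.8 days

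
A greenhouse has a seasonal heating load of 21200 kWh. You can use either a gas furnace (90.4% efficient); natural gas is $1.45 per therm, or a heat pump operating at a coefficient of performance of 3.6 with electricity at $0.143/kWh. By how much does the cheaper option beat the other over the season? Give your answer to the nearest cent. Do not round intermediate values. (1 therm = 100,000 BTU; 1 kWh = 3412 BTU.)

$318.12

Heat load = 21200 kWh × 3412 = 72,334,400 BTU
Gas: input = 72,334,400 / 0.904 = 80,015,929 BTU = 800.2 therm → 800.2 × $1.45 = $1,160.23
Heat pump: 72,334,400 BTU / 3412 = 21,200 kWh heat; / 3.6 = 5,889 kWh in → × $0.143 = $842.11
Difference = |$1,160.23 − $842.11| = $318.12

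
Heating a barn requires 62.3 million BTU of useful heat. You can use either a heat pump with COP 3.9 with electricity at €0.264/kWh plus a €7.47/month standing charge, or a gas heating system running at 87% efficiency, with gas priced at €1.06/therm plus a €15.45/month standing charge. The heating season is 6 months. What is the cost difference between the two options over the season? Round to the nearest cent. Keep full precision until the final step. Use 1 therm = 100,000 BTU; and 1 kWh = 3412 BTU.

€429.06

Heat load = 62.3 × 10⁶ BTU = 62,300,000 BTU
Gas: input = 62,300,000 / 0.87 = 71,609,195 BTU = 716.1 therm → 716.1 × €1.06 = €759.06; + 6 × €15.45 standing = €851.76
Heat pump: 62,300,000 BTU / 3412 = 18,260 kWh heat; / 3.9 = 4,682 kWh in → × €0.264 = €1,236.00; + 6 × €7.47 standing = €1,280.82
Difference = |€851.76 − €1,280.82| = €429.06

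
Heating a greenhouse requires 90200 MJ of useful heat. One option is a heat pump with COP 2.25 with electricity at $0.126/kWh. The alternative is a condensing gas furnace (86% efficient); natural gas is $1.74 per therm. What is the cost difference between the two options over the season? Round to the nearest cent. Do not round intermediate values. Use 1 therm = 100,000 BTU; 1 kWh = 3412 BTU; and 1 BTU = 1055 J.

Heat load = 90200 MJ = 90,200,000,000 J / 1055 = 85,497,630 BTU
Gas: input = 85,497,630 / 0.86 = 99,415,849 BTU = 994.2 therm → 994.2 × $1.74 = $1,729.84
Heat pump: 85,497,630 BTU / 3412 = 25,060 kWh heat; / 2.25 = 11,140 kWh in → × $0.126 = $1,403.24
Difference = |$1,729.84 − $1,403.24| = $326.59

$326.59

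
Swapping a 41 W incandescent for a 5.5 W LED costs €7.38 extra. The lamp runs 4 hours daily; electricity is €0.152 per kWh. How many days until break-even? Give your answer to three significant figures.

342 days

Power saved = 41 − 5.5 = 35.5 W
Daily energy saved = 35.5 W × 4 h = 142 Wh = 0.142 kWh
Daily savings = 0.142 × €0.152 = €0.0216
Payback = €7.38 / €0.0216 per day = 341.9 days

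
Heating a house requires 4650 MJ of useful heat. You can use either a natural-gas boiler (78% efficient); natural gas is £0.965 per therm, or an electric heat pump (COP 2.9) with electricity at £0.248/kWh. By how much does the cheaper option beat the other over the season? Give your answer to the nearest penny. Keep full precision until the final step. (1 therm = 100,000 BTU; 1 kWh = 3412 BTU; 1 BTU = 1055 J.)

Heat load = 4650 MJ = 4,650,000,000 J / 1055 = 4,407,583 BTU
Gas: input = 4,407,583 / 0.780 = 5,650,747 BTU = 56.51 therm → 56.51 × £0.965 = £54.53
Heat pump: 4,407,583 BTU / 3412 = 1,292 kWh heat; / 2.9 = 445.4 kWh in → × £0.248 = £110.47
Difference = |£54.53 − £110.47| = £55.94

£55.94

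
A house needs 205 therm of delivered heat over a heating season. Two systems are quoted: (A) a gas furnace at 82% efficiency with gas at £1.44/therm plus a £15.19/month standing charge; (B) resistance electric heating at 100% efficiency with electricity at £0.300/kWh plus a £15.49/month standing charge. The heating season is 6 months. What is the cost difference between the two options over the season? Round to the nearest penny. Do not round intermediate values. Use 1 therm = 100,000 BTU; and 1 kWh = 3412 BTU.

£1444.26

Heat load = 205 therm × 100,000 = 20,500,000 BTU
Gas: input = 20,500,000 / 0.82 = 25,000,000 BTU = 250 therm → 250 × £1.44 = £360.00; + 6 × £15.19 standing = £451.14
Electric: 20,500,000 BTU / 3412 = 6,008 kWh → × £0.300 = £1,802.46; + 6 × £15.49 standing = £1,895.40
Difference = |£451.14 − £1,895.40| = £1,444.26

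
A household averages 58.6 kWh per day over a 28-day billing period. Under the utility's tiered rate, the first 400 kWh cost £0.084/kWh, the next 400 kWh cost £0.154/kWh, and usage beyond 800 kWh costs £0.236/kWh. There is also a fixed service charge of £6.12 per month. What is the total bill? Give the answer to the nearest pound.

£300

Usage = 58.6 kWh/day × 28 days = 1640.8 kWh
First 400 kWh × £0.084 = £33.60
Next 400 kWh × £0.154 = £61.60
Remaining 840.8 kWh × £0.236 = £198.43
Energy charge = £293.63; + service £6.12 = £299.75 ≈ £300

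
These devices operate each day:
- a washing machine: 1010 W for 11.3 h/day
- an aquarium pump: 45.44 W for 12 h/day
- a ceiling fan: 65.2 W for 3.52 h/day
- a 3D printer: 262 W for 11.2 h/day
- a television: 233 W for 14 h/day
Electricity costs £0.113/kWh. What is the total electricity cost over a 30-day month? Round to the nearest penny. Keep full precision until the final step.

£62.32

washing machine: 1010 W × 11.3 h × 30 d = 342,390 Wh = 342.4 kWh
aquarium pump: 45.44 W × 12 h × 30 d = 16,358 Wh = 16.36 kWh
ceiling fan: 65.2 W × 3.52 h × 30 d = 6,885 Wh = 6.885 kWh
3D printer: 262 W × 11.2 h × 30 d = 88,032 Wh = 88.03 kWh
television: 233 W × 14 h × 30 d = 97,860 Wh = 97.86 kWh
Total energy = 342.4 + 16.36 + 6.885 + 88.03 + 97.86 = 551.5 kWh
Cost = 551.5 kWh × £0.113 = £62.32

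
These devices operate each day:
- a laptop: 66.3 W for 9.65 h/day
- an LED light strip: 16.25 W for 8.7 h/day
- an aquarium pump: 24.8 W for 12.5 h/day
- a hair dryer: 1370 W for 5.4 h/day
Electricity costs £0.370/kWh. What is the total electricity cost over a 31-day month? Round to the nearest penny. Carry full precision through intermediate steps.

laptop: 66.3 W × 9.65 h × 31 d = 19,834 Wh = 19.83 kWh
LED light strip: 16.25 W × 8.7 h × 31 d = 4,383 Wh = 4.383 kWh
aquarium pump: 24.8 W × 12.5 h × 31 d = 9,610 Wh = 9.61 kWh
hair dryer: 1370 W × 5.4 h × 31 d = 229,338 Wh = 229.3 kWh
Total energy = 19.83 + 4.383 + 9.61 + 229.3 = 263.2 kWh
Cost = 263.2 kWh × £0.370 = £97.37

£97.37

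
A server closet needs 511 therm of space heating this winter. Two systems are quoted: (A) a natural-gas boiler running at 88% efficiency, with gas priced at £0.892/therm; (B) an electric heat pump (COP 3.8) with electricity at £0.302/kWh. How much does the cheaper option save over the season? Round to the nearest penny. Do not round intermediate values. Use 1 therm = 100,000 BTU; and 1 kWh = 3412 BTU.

£672.27

Heat load = 511 therm × 100,000 = 51,100,000 BTU
Gas: input = 51,100,000 / 0.88 = 58,068,182 BTU = 580.7 therm → 580.7 × £0.892 = £517.97
Heat pump: 51,100,000 BTU / 3412 = 14,980 kWh heat; / 3.8 = 3,941 kWh in → × £0.302 = £1,190.24
Difference = |£517.97 − £1,190.24| = £672.27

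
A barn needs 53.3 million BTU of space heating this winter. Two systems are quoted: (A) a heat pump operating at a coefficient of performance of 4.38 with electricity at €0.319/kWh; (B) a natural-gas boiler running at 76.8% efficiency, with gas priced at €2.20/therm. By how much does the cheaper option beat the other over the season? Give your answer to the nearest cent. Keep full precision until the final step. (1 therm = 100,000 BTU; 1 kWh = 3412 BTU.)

€389.10

Heat load = 53.3 × 10⁶ BTU = 53,300,000 BTU
Gas: input = 53,300,000 / 0.768 = 69,401,042 BTU = 694 therm → 694 × €2.20 = €1,526.82
Heat pump: 53,300,000 BTU / 3412 = 15,620 kWh heat; / 4.38 = 3,567 kWh in → × €0.319 = €1,137.72
Difference = |€1,526.82 − €1,137.72| = €389.10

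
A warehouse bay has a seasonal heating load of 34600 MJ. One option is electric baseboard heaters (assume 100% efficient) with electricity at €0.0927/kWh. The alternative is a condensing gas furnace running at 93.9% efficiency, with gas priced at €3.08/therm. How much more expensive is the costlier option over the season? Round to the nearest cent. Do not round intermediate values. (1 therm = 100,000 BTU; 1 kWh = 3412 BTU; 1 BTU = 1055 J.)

€184.71

Heat load = 34600 MJ = 34,600,000,000 J / 1055 = 32,796,209 BTU
Gas: input = 32,796,209 / 0.939 = 34,926,740 BTU = 349.3 therm → 349.3 × €3.08 = €1,075.74
Electric: 32,796,209 BTU / 3412 = 9,612 kWh → × €0.0927 = €891.03
Difference = |€1,075.74 − €891.03| = €184.71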